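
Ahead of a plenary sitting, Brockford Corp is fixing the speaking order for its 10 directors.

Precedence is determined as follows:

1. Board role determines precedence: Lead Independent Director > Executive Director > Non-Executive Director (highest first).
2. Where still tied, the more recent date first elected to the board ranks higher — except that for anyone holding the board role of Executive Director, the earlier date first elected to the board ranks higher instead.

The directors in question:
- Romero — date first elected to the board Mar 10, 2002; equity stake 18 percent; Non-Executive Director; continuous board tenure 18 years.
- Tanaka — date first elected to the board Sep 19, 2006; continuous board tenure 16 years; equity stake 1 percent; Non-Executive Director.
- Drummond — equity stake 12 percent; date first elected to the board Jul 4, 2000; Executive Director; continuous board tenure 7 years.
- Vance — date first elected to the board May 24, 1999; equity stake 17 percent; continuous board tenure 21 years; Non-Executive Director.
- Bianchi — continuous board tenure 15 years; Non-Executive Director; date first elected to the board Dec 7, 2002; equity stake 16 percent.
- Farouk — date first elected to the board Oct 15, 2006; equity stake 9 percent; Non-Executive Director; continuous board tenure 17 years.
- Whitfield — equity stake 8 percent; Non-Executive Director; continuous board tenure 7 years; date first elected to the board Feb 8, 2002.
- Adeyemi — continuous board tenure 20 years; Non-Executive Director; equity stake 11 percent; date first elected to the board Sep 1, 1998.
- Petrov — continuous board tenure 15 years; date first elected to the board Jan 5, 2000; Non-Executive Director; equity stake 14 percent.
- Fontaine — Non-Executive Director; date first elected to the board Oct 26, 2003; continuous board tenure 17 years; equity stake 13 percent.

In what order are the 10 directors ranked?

Drummond, Farouk, Tanaka, Fontaine, Bianchi, Romero, Whitfield, Petrov, Vance, Adeyemi

By board role: Drummond (Executive Director); then Farouk, Tanaka, Fontaine, Bianchi, Romero, Whitfield, Petrov, Vance and Adeyemi (Non-Executive Director).
Among Farouk, Tanaka, Fontaine, Bianchi, Romero, Whitfield, Petrov, Vance and Adeyemi, by date first elected to the board (later first): Farouk (Oct 15, 2006) before Tanaka (Sep 19, 2006) before Fontaine (Oct 26, 2003) before Bianchi (Dec 7, 2002) before Romero (Mar 10, 2002) before Whitfield (Feb 8, 2002) before Petrov (Jan 5, 2000) before Vance (May 24, 1999) before Adeyemi (Sep 1, 1998).
Full order: Drummond, Farouk, Tanaka, Fontaine, Bianchi, Romero, Whitfield, Petrov, Vance, Adeyemi.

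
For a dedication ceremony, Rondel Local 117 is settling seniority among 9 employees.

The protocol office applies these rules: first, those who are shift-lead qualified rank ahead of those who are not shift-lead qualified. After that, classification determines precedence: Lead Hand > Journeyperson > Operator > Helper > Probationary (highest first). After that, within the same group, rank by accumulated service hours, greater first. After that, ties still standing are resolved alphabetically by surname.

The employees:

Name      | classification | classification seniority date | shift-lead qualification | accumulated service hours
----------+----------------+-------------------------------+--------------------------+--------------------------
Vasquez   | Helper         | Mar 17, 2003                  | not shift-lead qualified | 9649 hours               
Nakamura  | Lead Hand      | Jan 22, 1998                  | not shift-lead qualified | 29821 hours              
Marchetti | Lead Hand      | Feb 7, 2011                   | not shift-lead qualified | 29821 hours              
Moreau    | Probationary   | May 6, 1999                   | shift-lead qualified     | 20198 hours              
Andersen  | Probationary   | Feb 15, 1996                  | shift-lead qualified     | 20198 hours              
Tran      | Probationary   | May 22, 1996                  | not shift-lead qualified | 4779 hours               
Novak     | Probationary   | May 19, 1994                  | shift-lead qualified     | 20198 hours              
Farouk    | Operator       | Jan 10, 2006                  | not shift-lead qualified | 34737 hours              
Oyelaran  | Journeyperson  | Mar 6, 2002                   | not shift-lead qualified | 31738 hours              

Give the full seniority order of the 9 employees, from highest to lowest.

Andersen, Moreau, Novak, Marchetti, Nakamura, Oyelaran, Farouk, Vasquez, Tran

By the first rule: Andersen, Moreau and Novak (each shift-lead qualified); then Marchetti, Nakamura, Oyelaran, Farouk, Vasquez and Tran (each not shift-lead qualified).
Andersen, Moreau and Novak are each Probationary, so the next rule applies.
Andersen, Moreau and Novak all have accumulated service hours 20198 hours, so the next rule applies.
Among Andersen, Moreau and Novak, alphabetically by surname: Andersen before Moreau before Novak.
Among Marchetti, Nakamura, Oyelaran, Farouk, Vasquez and Tran, by classification: Marchetti and Nakamura (Lead Hand) before Oyelaran (Journeyperson) before Farouk (Operator) before Vasquez (Helper) before Tran (Probationary).
Marchetti and Nakamura both have accumulated service hours 29821 hours, so the next rule applies.
Among Marchetti and Nakamura, alphabetically by surname: Marchetti before Nakamura.
Full order: Andersen, Moreau, Novak, Marchetti, Nakamura, Oyelaran, Farouk, Vasquez, Tran.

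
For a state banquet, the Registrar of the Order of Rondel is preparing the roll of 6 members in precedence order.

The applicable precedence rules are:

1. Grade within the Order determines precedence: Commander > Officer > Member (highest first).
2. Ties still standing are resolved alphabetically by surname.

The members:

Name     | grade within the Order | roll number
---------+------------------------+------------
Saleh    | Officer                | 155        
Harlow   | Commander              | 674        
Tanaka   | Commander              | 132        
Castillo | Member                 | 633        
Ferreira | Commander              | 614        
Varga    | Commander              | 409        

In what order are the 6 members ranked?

By grade within the Order: Ferreira, Harlow, Tanaka and Varga (Commander); then Saleh (Officer); then Castillo (Member).
Among Ferreira, Harlow, Tanaka and Varga, alphabetically by surname: Ferreira before Harlow before Tanaka before Varga.
Full order: Ferreira, Harlow, Tanaka, Varga, Saleh, Castillo.

Ferreira, Harlow, Tanaka, Varga, Saleh, Castillo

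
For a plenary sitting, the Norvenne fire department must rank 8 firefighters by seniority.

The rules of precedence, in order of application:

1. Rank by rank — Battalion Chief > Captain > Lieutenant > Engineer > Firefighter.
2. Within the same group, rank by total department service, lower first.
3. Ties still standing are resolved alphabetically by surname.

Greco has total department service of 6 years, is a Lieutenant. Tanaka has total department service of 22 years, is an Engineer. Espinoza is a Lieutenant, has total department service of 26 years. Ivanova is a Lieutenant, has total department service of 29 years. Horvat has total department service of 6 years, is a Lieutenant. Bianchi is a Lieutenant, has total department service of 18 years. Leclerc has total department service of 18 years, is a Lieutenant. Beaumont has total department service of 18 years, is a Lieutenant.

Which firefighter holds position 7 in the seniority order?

Ivanova

By rank: Greco, Horvat, Beaumont, Bianchi, Leclerc, Espinoza and Ivanova (Lieutenant); then Tanaka (Engineer).
Among Greco, Horvat, Beaumont, Bianchi, Leclerc, Espinoza and Ivanova, by total department service (lower first): Greco and Horvat (6 years) before Beaumont, Bianchi and Leclerc (18 years) before Espinoza (26 years) before Ivanova (29 years).
Among Greco and Horvat, alphabetically by surname: Greco before Horvat.
Among Beaumont, Bianchi and Leclerc, alphabetically by surname: Beaumont before Bianchi before Leclerc.
Order: Greco, Horvat, Beaumont, Bianchi, Leclerc, Espinoza, Ivanova, Tanaka.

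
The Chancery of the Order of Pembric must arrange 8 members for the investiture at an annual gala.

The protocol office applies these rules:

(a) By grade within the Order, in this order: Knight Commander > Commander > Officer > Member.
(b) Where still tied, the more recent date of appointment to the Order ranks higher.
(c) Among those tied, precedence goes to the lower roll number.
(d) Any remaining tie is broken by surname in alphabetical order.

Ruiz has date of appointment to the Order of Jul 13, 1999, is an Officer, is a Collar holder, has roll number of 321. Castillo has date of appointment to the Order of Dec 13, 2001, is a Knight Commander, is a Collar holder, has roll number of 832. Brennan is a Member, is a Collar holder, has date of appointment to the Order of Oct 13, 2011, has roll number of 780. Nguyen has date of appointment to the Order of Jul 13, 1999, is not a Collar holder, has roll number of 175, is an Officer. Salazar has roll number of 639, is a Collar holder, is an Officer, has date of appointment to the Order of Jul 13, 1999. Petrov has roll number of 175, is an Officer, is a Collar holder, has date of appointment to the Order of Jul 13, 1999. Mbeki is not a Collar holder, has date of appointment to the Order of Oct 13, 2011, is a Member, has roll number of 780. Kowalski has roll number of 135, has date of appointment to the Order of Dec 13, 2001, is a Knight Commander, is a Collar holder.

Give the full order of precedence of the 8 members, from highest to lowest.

Kowalski, Castillo, Nguyen, Petrov, Ruiz, Salazar, Brennan, Mbeki

By grade within the Order: Kowalski and Castillo (Knight Commander); then Nguyen, Petrov, Ruiz and Salazar (Officer); then Brennan and Mbeki (Member).
Kowalski and Castillo both have date of appointment to the Order Dec 13, 2001, so the next rule applies.
Among Kowalski and Castillo, by roll number (lower first): Kowalski (135) before Castillo (832).
Nguyen, Petrov, Ruiz and Salazar all have date of appointment to the Order Jul 13, 1999, so the next rule applies.
Among Nguyen, Petrov, Ruiz and Salazar, by roll number (lower first): Nguyen and Petrov (175) before Ruiz (321) before Salazar (639).
Among Nguyen and Petrov, alphabetically by surname: Nguyen before Petrov.
Brennan and Mbeki both have date of appointment to the Order Oct 13, 2011, so the next rule applies.
Brennan and Mbeki both have roll number 780, so the next rule applies.
Among Brennan and Mbeki, alphabetically by surname: Brennan before Mbeki.
Full order: Kowalski, Castillo, Nguyen, Petrov, Ruiz, Salazar, Brennan, Mbeki.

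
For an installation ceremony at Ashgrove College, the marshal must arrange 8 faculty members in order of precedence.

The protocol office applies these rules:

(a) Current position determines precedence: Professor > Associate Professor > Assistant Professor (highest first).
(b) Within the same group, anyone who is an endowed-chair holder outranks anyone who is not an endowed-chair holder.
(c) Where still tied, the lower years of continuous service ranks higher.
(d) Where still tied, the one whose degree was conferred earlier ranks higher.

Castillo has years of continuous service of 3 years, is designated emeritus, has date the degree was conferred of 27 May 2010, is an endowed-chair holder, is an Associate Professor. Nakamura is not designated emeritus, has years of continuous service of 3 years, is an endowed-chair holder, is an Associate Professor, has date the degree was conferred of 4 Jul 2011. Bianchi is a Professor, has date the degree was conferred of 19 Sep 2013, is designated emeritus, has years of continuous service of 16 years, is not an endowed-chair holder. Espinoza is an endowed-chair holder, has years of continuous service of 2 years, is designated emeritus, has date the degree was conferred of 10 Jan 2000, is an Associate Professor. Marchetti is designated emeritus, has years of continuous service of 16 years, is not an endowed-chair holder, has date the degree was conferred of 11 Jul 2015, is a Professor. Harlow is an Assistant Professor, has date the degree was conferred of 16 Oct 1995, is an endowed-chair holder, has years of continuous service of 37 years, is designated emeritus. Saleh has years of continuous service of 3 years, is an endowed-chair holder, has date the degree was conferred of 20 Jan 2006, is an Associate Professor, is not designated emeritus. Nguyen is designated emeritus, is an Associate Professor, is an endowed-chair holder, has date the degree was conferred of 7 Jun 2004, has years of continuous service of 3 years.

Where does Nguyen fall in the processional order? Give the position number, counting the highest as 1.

4

By current position: Bianchi and Marchetti (Professor); then Espinoza, Nguyen, Saleh, Castillo and Nakamura (Associate Professor); then Harlow (Assistant Professor).
Bianchi and Marchetti are each not an endowed-chair holder, so the next rule applies.
Bianchi and Marchetti both have years of continuous service 16 years, so the next rule applies.
Among Bianchi and Marchetti, by date the degree was conferred (earlier first): Bianchi (19 Sep 2013) before Marchetti (11 Jul 2015).
Espinoza, Nguyen, Saleh, Castillo and Nakamura are each an endowed-chair holder, so the next rule applies.
Among Espinoza, Nguyen, Saleh, Castillo and Nakamura, by years of continuous service (lower first): Espinoza (2 years) before Nguyen, Saleh, Castillo and Nakamura (3 years).
Among Nguyen, Saleh, Castillo and Nakamura, by date the degree was conferred (earlier first): Nguyen (7 Jun 2004) before Saleh (20 Jan 2006) before Castillo (27 May 2010) before Nakamura (4 Jul 2011).
Order: Bianchi, Marchetti, Espinoza, Nguyen, Saleh, Castillo, Nakamura, Harlow. So position 4.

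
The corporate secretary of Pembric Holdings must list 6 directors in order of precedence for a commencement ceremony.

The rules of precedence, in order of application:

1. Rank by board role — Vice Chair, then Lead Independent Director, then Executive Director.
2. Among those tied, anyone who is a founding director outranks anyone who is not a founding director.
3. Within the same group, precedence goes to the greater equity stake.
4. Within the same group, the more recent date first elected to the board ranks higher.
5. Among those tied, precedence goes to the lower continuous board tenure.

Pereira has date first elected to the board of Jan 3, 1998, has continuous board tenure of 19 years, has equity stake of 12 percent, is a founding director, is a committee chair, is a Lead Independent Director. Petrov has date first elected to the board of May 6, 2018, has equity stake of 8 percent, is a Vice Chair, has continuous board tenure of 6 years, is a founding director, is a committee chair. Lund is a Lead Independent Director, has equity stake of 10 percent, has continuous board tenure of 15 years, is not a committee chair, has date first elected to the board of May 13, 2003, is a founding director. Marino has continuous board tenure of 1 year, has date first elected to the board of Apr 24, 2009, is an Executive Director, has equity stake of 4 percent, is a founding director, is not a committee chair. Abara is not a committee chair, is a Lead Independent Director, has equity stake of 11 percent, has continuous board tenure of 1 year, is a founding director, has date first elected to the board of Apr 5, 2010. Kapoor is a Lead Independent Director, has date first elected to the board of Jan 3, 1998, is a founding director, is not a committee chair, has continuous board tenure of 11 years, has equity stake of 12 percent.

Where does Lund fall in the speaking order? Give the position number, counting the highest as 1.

5

By board role: Petrov (Vice Chair); then Kapoor, Pereira, Abara and Lund (Lead Independent Director); then Marino (Executive Director).
Kapoor, Pereira, Abara and Lund are each a founding director, so the next rule applies.
Among Kapoor, Pereira, Abara and Lund, by equity stake (higher first): Kapoor and Pereira (12 percent) before Abara (11 percent) before Lund (10 percent).
Kapoor and Pereira both have date first elected to the board Jan 3, 1998, so the next rule applies.
Among Kapoor and Pereira, by continuous board tenure (lower first): Kapoor (11 years) before Pereira (19 years).
Order: Petrov, Kapoor, Pereira, Abara, Lund, Marino. So position 5.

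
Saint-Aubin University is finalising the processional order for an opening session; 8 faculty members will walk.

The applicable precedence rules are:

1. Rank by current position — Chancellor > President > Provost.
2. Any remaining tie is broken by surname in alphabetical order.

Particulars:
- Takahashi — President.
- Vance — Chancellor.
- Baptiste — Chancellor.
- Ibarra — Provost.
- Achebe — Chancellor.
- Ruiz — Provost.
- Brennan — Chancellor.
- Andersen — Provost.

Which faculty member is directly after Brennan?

Vance

By current position: Achebe, Baptiste, Brennan and Vance (Chancellor); then Takahashi (President); then Andersen, Ibarra and Ruiz (Provost).
Among Achebe, Baptiste, Brennan and Vance, alphabetically by surname: Achebe before Baptiste before Brennan before Vance.
Among Andersen, Ibarra and Ruiz, alphabetically by surname: Andersen before Ibarra before Ruiz.
Order: Achebe, Baptiste, Brennan, Vance, Takahashi, Andersen, Ibarra, Ruiz.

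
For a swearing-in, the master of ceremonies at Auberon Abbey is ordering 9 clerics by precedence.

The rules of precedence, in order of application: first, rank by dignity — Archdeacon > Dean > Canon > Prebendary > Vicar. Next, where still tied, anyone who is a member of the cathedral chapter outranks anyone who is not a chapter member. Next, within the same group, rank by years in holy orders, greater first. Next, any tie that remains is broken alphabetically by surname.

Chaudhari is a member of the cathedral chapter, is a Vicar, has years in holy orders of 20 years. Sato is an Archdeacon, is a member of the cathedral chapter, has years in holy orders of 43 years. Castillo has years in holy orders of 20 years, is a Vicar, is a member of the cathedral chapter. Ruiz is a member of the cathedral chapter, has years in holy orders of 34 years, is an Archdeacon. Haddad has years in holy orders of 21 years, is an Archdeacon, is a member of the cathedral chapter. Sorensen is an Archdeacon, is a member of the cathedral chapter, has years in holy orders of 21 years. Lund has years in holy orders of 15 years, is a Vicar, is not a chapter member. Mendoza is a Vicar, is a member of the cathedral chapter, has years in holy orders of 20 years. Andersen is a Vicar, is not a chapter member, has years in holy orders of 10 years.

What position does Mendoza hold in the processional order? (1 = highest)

By dignity: Sato, Ruiz, Haddad and Sorensen (Archdeacon); then Castillo, Chaudhari, Mendoza, Lund and Andersen (Vicar).
Sato, Ruiz, Haddad and Sorensen are each a member of the cathedral chapter, so the next rule applies.
Among Sato, Ruiz, Haddad and Sorensen, by years in holy orders (higher first): Sato (43 years) before Ruiz (34 years) before Haddad and Sorensen (21 years).
Among Haddad and Sorensen, alphabetically by surname: Haddad before Sorensen.
Among Castillo, Chaudhari, Mendoza, Lund and Andersen, a member of the cathedral chapter before not a chapter member: Castillo, Chaudhari and Mendoza (a member of the cathedral chapter) before Lund and Andersen (not a chapter member).
Castillo, Chaudhari and Mendoza all have years in holy orders 20 years, so the next rule applies.
Among Castillo, Chaudhari and Mendoza, alphabetically by surname: Castillo before Chaudhari before Mendoza.
Among Lund and Andersen, by years in holy orders (higher first): Lund (15 years) before Andersen (10 years).
Order: Sato, Ruiz, Haddad, Sorensen, Castillo, Chaudhari, Mendoza, Lund, Andersen. So position 7.

7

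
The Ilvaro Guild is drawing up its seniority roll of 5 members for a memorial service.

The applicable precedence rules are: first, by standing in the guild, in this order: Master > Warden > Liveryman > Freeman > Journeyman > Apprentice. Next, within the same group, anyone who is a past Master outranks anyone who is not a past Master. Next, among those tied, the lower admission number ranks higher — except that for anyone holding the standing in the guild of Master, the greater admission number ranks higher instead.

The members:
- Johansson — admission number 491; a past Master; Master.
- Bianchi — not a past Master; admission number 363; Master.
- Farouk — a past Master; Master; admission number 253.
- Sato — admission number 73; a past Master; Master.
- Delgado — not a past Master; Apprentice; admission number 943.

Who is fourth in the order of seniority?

By standing in the guild: Johansson, Farouk, Sato and Bianchi (Master); then Delgado (Apprentice).
Among Johansson, Farouk, Sato and Bianchi, a past Master before not a past Master: Johansson, Farouk and Sato (a past Master) before Bianchi (not a past Master).
Among Johansson, Farouk and Sato, by admission number (higher first) (reversed rule for this group): Johansson (491) before Farouk (253) before Sato (73).
Order: Johansson, Farouk, Sato, Bianchi, Delgado.

Bianchi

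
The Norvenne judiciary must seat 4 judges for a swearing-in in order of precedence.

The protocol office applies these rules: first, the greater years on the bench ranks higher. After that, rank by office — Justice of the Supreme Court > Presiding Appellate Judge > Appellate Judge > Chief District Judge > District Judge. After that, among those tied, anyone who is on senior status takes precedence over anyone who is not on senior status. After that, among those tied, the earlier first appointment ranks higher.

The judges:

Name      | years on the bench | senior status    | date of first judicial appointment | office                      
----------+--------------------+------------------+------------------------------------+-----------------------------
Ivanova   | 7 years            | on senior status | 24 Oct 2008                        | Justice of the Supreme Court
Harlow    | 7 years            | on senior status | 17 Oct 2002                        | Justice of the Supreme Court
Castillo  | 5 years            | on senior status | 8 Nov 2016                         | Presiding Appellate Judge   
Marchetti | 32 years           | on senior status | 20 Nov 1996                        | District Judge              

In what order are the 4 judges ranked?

By years on the bench (higher first): Marchetti (32 years); then Harlow and Ivanova (both 7 years); then Castillo (5 years).
Harlow and Ivanova are each Justice of the Supreme Court, so the next rule applies.
Harlow and Ivanova are each on senior status, so the next rule applies.
Among Harlow and Ivanova, by date of first judicial appointment (earlier first): Harlow (17 Oct 2002) before Ivanova (24 Oct 2008).
Full order: Marchetti, Harlow, Ivanova, Castillo.

Marchetti, Harlow, Ivanova, Castillo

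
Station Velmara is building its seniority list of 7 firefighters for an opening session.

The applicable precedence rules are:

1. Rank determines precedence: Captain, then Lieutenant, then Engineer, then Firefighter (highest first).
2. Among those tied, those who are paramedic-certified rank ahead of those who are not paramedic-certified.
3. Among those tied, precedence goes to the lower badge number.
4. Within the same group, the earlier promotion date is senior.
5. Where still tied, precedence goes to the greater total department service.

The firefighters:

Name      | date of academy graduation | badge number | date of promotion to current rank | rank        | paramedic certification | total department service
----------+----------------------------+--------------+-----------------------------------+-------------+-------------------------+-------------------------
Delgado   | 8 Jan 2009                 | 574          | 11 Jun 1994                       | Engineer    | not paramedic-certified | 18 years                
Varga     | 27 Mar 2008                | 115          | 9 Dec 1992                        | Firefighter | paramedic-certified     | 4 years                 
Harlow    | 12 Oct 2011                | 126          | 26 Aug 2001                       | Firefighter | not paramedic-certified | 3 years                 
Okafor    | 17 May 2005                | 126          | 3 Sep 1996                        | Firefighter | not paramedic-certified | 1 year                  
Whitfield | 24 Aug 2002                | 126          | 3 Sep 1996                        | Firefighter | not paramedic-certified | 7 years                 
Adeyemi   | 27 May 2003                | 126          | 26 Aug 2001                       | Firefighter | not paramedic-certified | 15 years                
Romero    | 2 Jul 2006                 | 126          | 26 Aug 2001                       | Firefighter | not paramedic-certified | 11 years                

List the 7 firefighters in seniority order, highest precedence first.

By rank: Delgado (Engineer); then Varga, Whitfield, Okafor, Adeyemi, Romero and Harlow (Firefighter).
Among Varga, Whitfield, Okafor, Adeyemi, Romero and Harlow, paramedic-certified before not paramedic-certified: Varga (paramedic-certified) before Whitfield, Okafor, Adeyemi, Romero and Harlow (not paramedic-certified).
Whitfield, Okafor, Adeyemi, Romero and Harlow all have badge number 126, so the next rule applies.
Among Whitfield, Okafor, Adeyemi, Romero and Harlow, by date of promotion to current rank (earlier first): Whitfield and Okafor (3 Sep 1996) before Adeyemi, Romero and Harlow (26 Aug 2001).
Among Whitfield and Okafor, by total department service (higher first): Whitfield (7 years) before Okafor (1 year).
Among Adeyemi, Romero and Harlow, by total department service (higher first): Adeyemi (15 years) before Romero (11 years) before Harlow (3 years).
Full order: Delgado, Varga, Whitfield, Okafor, Adeyemi, Romero, Harlow.

Delgado, Varga, Whitfield, Okafor, Adeyemi, Romero, Harlow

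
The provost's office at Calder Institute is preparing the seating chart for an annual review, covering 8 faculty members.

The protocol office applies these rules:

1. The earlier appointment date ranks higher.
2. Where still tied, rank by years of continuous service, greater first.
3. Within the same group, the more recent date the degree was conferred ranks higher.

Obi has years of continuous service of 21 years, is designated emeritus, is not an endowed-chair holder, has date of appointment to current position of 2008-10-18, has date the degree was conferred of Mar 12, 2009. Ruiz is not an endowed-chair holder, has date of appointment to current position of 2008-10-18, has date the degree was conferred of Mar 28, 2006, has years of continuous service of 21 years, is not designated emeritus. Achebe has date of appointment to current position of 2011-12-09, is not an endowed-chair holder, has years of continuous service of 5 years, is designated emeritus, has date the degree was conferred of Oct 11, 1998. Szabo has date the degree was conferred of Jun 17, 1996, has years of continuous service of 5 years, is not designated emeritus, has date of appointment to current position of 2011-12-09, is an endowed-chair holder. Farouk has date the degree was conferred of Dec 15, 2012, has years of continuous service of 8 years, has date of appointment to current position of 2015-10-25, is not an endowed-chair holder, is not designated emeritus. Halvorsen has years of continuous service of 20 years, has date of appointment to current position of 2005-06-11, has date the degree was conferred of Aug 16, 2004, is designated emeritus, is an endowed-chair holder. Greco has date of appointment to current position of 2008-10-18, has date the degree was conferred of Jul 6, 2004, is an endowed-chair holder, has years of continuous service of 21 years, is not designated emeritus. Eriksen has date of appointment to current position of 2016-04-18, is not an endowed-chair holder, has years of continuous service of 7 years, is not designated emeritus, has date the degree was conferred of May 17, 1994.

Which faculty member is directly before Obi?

By date of appointment to current position (earlier first): Halvorsen (2005-06-11); then Obi, Ruiz and Greco (each 2008-10-18); then Achebe and Szabo (both 2011-12-09); then Farouk (2015-10-25); then Eriksen (2016-04-18).
Obi, Ruiz and Greco all have years of continuous service 21 years, so the next rule applies.
Among Obi, Ruiz and Greco, by date the degree was conferred (later first): Obi (Mar 12, 2009) before Ruiz (Mar 28, 2006) before Greco (Jul 6, 2004).
Achebe and Szabo both have years of continuous service 5 years, so the next rule applies.
Among Achebe and Szabo, by date the degree was conferred (later first): Achebe (Oct 11, 1998) before Szabo (Jun 17, 1996).
Order: Halvorsen, Obi, Ruiz, Greco, Achebe, Szabo, Farouk, Eriksen.

Halvorsen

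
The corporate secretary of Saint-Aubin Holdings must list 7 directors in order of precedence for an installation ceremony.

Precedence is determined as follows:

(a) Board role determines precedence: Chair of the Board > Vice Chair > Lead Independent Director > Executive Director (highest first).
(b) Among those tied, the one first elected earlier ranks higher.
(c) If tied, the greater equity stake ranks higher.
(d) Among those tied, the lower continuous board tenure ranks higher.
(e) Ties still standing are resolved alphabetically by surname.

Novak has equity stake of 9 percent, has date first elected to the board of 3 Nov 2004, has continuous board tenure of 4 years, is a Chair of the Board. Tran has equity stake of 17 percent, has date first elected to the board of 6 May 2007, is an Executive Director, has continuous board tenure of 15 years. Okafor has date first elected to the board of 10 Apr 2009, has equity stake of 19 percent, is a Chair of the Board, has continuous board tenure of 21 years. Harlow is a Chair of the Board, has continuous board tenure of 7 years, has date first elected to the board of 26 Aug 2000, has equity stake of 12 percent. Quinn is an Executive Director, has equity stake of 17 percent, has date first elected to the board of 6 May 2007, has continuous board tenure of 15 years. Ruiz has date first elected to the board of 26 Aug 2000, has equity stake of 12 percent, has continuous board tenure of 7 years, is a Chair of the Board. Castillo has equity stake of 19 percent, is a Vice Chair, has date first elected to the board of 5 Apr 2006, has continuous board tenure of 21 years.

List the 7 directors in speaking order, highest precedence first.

Harlow, Ruiz, Novak, Okafor, Castillo, Quinn, Tran

By board role: Harlow, Ruiz, Novak and Okafor (Chair of the Board); then Castillo (Vice Chair); then Quinn and Tran (Executive Director).
Among Harlow, Ruiz, Novak and Okafor, by date first elected to the board (earlier first): Harlow and Ruiz (26 Aug 2000) before Novak (3 Nov 2004) before Okafor (10 Apr 2009).
Harlow and Ruiz both have equity stake 12 percent, so the next rule applies.
Harlow and Ruiz both have continuous board tenure 7 years, so the next rule applies.
Among Harlow and Ruiz, alphabetically by surname: Harlow before Ruiz.
Quinn and Tran both have date first elected to the board 6 May 2007, so the next rule applies.
Quinn and Tran both have equity stake 17 percent, so the next rule applies.
Quinn and Tran both have continuous board tenure 15 years, so the next rule applies.
Among Quinn and Tran, alphabetically by surname: Quinn before Tran.
Full order: Harlow, Ruiz, Novak, Okafor, Castillo, Quinn, Tran.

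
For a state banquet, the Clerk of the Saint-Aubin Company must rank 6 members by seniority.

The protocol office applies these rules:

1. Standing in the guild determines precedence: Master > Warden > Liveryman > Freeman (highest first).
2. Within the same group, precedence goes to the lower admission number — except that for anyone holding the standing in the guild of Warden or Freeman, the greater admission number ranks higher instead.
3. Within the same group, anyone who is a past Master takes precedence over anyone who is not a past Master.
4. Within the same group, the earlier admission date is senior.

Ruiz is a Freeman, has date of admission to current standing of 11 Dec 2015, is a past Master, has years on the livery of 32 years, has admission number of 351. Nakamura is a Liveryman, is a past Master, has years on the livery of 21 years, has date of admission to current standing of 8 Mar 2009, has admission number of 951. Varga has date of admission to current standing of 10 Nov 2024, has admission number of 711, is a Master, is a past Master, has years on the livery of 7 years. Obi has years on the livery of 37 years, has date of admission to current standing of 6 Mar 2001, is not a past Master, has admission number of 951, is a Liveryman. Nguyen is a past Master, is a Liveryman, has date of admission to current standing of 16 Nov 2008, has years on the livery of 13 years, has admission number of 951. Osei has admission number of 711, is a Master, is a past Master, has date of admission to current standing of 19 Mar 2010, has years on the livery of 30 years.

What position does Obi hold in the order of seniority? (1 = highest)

By standing in the guild: Osei and Varga (Master); then Nguyen, Nakamura and Obi (Liveryman); then Ruiz (Freeman).
Osei and Varga both have admission number 711, so the next rule applies.
Osei and Varga are each a past Master, so the next rule applies.
Among Osei and Varga, by date of admission to current standing (earlier first): Osei (19 Mar 2010) before Varga (10 Nov 2024).
Nguyen, Nakamura and Obi all have admission number 951, so the next rule applies.
Among Nguyen, Nakamura and Obi, a past Master before not a past Master: Nguyen and Nakamura (a past Master) before Obi (not a past Master).
Among Nguyen and Nakamura, by date of admission to current standing (earlier first): Nguyen (16 Nov 2008) before Nakamura (8 Mar 2009).
Order: Osei, Varga, Nguyen, Nakamura, Obi, Ruiz. So position 5.

5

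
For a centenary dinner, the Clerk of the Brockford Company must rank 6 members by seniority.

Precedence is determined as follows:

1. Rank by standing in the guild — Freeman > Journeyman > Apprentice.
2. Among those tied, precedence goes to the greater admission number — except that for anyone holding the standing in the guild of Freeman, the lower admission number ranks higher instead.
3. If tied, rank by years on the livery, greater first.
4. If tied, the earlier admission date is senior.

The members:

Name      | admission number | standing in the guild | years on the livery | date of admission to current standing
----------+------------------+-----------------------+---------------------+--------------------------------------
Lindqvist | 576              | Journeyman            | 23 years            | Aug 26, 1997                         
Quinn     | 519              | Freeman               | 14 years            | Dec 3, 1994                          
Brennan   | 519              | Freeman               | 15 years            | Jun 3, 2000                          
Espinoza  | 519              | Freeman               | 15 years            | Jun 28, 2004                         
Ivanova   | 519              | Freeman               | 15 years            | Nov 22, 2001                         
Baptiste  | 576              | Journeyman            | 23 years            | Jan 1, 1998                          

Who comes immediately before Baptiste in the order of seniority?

Lindqvist

By standing in the guild: Brennan, Ivanova, Espinoza and Quinn (Freeman); then Lindqvist and Baptiste (Journeyman).
Brennan, Ivanova, Espinoza and Quinn all have admission number 519, so the next rule applies.
Among Brennan, Ivanova, Espinoza and Quinn, by years on the livery (higher first): Brennan, Ivanova and Espinoza (15 years) before Quinn (14 years).
Among Brennan, Ivanova and Espinoza, by date of admission to current standing (earlier first): Brennan (Jun 3, 2000) before Ivanova (Nov 22, 2001) before Espinoza (Jun 28, 2004).
Lindqvist and Baptiste both have admission number 576, so the next rule applies.
Lindqvist and Baptiste both have years on the livery 23 years, so the next rule applies.
Among Lindqvist and Baptiste, by date of admission to current standing (earlier first): Lindqvist (Aug 26, 1997) before Baptiste (Jan 1, 1998).
Order: Brennan, Ivanova, Espinoza, Quinn, Lindqvist, Baptiste.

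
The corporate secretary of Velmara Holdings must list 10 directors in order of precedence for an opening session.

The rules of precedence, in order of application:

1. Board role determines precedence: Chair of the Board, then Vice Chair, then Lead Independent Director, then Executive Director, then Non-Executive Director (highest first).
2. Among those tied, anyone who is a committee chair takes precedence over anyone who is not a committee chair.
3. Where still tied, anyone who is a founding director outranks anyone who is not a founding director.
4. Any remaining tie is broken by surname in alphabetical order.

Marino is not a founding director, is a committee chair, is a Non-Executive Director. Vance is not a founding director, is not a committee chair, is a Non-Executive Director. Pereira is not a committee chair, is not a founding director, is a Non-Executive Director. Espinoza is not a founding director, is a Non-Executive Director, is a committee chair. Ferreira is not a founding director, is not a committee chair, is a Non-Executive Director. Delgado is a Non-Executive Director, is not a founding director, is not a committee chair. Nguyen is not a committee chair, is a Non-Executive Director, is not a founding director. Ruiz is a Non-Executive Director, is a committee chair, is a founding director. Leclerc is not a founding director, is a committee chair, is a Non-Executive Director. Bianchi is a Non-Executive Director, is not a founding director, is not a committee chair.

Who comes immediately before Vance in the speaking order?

Pereira

By board role: Ruiz, Espinoza, Leclerc, Marino, Bianchi, Delgado, Ferreira, Nguyen, Pereira and Vance (Non-Executive Director).
Among Ruiz, Espinoza, Leclerc, Marino, Bianchi, Delgado, Ferreira, Nguyen, Pereira and Vance, a committee chair before not a committee chair: Ruiz, Espinoza, Leclerc and Marino (a committee chair) before Bianchi, Delgado, Ferreira, Nguyen, Pereira and Vance (not a committee chair).
Among Ruiz, Espinoza, Leclerc and Marino, a founding director before not a founding director: Ruiz (a founding director) before Espinoza, Leclerc and Marino (not a founding director).
Among Espinoza, Leclerc and Marino, alphabetically by surname: Espinoza before Leclerc before Marino.
Bianchi, Delgado, Ferreira, Nguyen, Pereira and Vance are each not a founding director, so the next rule applies.
Among Bianchi, Delgado, Ferreira, Nguyen, Pereira and Vance, alphabetically by surname: Bianchi before Delgado before Ferreira before Nguyen before Pereira before Vance.
Order: Ruiz, Espinoza, Leclerc, Marino, Bianchi, Delgado, Ferreira, Nguyen, Pereira, Vance.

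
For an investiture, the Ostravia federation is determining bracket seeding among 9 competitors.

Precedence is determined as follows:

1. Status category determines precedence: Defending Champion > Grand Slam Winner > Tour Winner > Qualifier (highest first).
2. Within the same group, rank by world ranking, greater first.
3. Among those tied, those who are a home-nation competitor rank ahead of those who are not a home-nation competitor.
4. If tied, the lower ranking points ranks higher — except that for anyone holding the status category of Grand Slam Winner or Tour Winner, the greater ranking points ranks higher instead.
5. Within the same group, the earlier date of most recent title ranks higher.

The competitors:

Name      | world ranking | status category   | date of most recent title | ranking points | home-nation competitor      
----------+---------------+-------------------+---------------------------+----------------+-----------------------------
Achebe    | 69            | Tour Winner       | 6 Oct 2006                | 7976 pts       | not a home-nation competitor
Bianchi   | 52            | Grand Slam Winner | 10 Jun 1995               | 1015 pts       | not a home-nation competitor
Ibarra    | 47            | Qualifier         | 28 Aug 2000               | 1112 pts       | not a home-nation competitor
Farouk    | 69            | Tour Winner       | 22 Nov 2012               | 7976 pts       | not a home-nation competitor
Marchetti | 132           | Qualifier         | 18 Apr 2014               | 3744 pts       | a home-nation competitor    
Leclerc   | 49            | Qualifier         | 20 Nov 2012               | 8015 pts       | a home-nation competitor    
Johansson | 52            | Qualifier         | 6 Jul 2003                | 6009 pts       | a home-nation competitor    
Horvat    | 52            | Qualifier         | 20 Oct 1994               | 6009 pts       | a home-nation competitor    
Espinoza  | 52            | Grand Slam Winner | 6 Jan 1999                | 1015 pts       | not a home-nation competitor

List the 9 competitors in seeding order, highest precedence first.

By status category: Bianchi and Espinoza (Grand Slam Winner); then Achebe and Farouk (Tour Winner); then Marchetti, Horvat, Johansson, Leclerc and Ibarra (Qualifier).
Bianchi and Espinoza both have world ranking 52, so the next rule applies.
Bianchi and Espinoza are each not a home-nation competitor, so the next rule applies.
Bianchi and Espinoza both have ranking points 1015 pts, so the next rule applies.
Among Bianchi and Espinoza, by date of most recent title (earlier first): Bianchi (10 Jun 1995) before Espinoza (6 Jan 1999).
Achebe and Farouk both have world ranking 69, so the next rule applies.
Achebe and Farouk are each not a home-nation competitor, so the next rule applies.
Achebe and Farouk both have ranking points 7976 pts, so the next rule applies.
Among Achebe and Farouk, by date of most recent title (earlier first): Achebe (6 Oct 2006) before Farouk (22 Nov 2012).
Among Marchetti, Horvat, Johansson, Leclerc and Ibarra, by world ranking (higher first): Marchetti (132) before Horvat and Johansson (52) before Leclerc (49) before Ibarra (47).
Horvat and Johansson are each a home-nation competitor, so the next rule applies.
Horvat and Johansson both have ranking points 6009 pts, so the next rule applies.
Among Horvat and Johansson, by date of most recent title (earlier first): Horvat (20 Oct 1994) before Johansson (6 Jul 2003).
Full order: Bianchi, Espinoza, Achebe, Farouk, Marchetti, Horvat, Johansson, Leclerc, Ibarra.

Bianchi, Espinoza, Achebe, Farouk, Marchetti, Horvat, Johansson, Leclerc, Ibarra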